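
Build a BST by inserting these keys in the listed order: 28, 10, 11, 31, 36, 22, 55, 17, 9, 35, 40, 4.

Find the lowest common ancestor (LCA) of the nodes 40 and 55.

Insert 28: tree is empty, so 28 becomes the root.
Insert 10: 10 < 28 → go left. Place as left child of 28.
Insert 11: 11 < 28 → go left; 11 > 10 → go right. Place as right child of 10.
Insert 31: 31 > 28 → go right. Place as right child of 28.
Insert 36: 36 > 28 → go right; 36 > 31 → go right. Place as right child of 31.
Insert 22: 22 < 28 → go left; 22 > 10 → go right; 22 > 11 → go right. Place as right child of 11.
Insert 55: 55 > 28 → go right; 55 > 31 → go right; 55 > 36 → go right. Place as right child of 36.
Insert 17: 17 < 28 → go left; 17 > 10 → go right; 17 > 11 → go right; 17 < 22 → go left. Place as left child of 22.
Insert 9: 9 < 28 → go left; 9 < 10 → go left. Place as left child of 10.
Insert 35: 35 > 28 → go right; 35 > 31 → go right; 35 < 36 → go left. Place as left child of 36.
Insert 40: 40 > 28 → go right; 40 > 31 → go right; 40 > 36 → go right; 40 < 55 → go left. Place as left child of 55.
Insert 4: 4 < 28 → go left; 4 < 10 → go left; 4 < 9 → go left. Place as left child of 9.

Path to 40: 28 → 31 → 36 → 55 → 40
Path to 55: 28 → 31 → 36 → 55
55 lies on both paths and is an ancestor of the other node.

55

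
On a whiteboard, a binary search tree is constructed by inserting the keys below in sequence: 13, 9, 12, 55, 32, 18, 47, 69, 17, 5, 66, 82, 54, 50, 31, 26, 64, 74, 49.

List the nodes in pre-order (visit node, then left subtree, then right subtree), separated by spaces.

13 9 5 12 55 32 18 17 31 26 47 54 50 49 69 66 64 82 74

Insert 13: tree is empty, so 13 becomes the root.
Insert 9: 9 < 13 → go left. Place as left child of 13.
Insert 12: 12 < 13 → go left; 12 > 9 → go right. Place as right child of 9.
Insert 55: 55 > 13 → go right. Place as right child of 13.
Insert 32: 32 > 13 → go right; 32 < 55 → go left. Place as left child of 55.
Insert 18: 18 > 13 → go right; 18 < 55 → go left; 18 < 32 → go left. Place as left child of 32.
Insert 47: 47 > 13 → go right; 47 < 55 → go left; 47 > 32 → go right. Place as right child of 32.
Insert 69: 69 > 13 → go right; 69 > 55 → go right. Place as right child of 55.
Insert 17: 17 > 13 → go right; 17 < 55 → go left; 17 < 32 → go left; 17 < 18 → go left. Place as left child of 18.
Insert 5: 5 < 13 → go left; 5 < 9 → go left. Place as left child of 9.
Insert 66: 66 > 13 → go right; 66 > 55 → go right; 66 < 69 → go left. Place as left child of 69.
Insert 82: 82 > 13 → go right; 82 > 55 → go right; 82 > 69 → go right. Place as right child of 69.
Insert 54: 54 > 13 → go right; 54 < 55 → go left; 54 > 32 → go right; 54 > 47 → go right. Place as right child of 47.
Insert 50: 50 > 13 → go right; 50 < 55 → go left; 50 > 32 → go right; 50 > 47 → go right; 50 < 54 → go left. Place as left child of 54.
Insert 31: 31 > 13 → go right; 31 < 55 → go left; 31 < 32 → go left; 31 > 18 → go right. Place as right child of 18.
Insert 26: 26 > 13 → go right; 26 < 55 → go left; 26 < 32 → go left; 26 > 18 → go right; 26 < 31 → go left. Place as left child of 31.
Insert 64: 64 > 13 → go right; 64 > 55 → go right; 64 < 69 → go left; 64 < 66 → go left. Place as left child of 66.
Insert 74: 74 > 13 → go right; 74 > 55 → go right; 74 > 69 → go right; 74 < 82 → go left. Place as left child of 82.
Insert 49: 49 > 13 → go right; 49 < 55 → go left; 49 > 32 → go right; 49 > 47 → go right; 49 < 54 → go left; 49 < 50 → go left. Place as left child of 50.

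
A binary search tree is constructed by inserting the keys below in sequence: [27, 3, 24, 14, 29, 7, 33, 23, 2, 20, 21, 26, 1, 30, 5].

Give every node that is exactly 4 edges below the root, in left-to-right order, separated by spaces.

27: root
3: left child of 27 (depth 1)
24: right child of 3 (depth 2)
14: left child of 24 (depth 3)
29: right child of 27 (depth 1)
7: left child of 14 (depth 4)
33: right child of 29 (depth 2)
23: right child of 14 (depth 4)
2: left child of 3 (depth 2)
20: left child of 23 (depth 5)
21: right child of 20 (depth 6)
26: right child of 24 (depth 3)
1: left child of 2 (depth 3)
30: left child of 33 (depth 3)
5: left child of 7 (depth 5)

7 23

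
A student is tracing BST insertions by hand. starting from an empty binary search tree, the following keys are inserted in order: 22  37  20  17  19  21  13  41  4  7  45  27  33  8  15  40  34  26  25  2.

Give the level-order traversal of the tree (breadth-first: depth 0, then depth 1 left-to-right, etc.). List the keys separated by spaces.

Resulting structure (node: left, right):
  22: L=20, R=37
  37: L=27, R=41
  20: L=17, R=21
  17: L=13, R=19
  19: L=–, R=–
  21: L=–, R=–
  13: L=4, R=15
  41: L=40, R=45
  4: L=2, R=7
  7: L=–, R=8
  45: L=–, R=–
  27: L=26, R=33
  33: L=–, R=34
  8: L=–, R=–
  15: L=–, R=–
  40: L=–, R=–
  34: L=–, R=–
  26: L=25, R=–
  25: L=–, R=–
  2: L=–, R=–

22 20 37 17 21 27 41 13 19 26 33 40 45 4 15 25 34 2 7 8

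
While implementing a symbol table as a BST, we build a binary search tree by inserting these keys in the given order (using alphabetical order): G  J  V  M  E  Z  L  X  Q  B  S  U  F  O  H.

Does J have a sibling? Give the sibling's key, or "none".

E

Resulting structure (node: left, right):
  G: L=E, R=J
  J: L=H, R=V
  V: L=M, R=Z
  M: L=L, R=Q
  E: L=B, R=F
  Z: L=X, R=–
  L: L=–, R=–
  X: L=–, R=–
  Q: L=O, R=S
  B: L=–, R=–
  S: L=–, R=U
  U: L=–, R=–
  F: L=–, R=–
  O: L=–, R=–
  H: L=–, R=–

J's parent is G; the other child of G is E.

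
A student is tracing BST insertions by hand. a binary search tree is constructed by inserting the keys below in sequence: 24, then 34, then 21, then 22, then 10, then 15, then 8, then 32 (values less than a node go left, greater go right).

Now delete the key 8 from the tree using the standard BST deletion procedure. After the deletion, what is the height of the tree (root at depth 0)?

3

Insert 24: tree is empty, so 24 becomes the root.
Insert 34: 34 > 24 → go right. Place as right child of 24.
Insert 21: 21 < 24 → go left. Place as left child of 24.
Insert 22: 22 < 24 → go left; 22 > 21 → go right. Place as right child of 21.
Insert 10: 10 < 24 → go left; 10 < 21 → go left. Place as left child of 21.
Insert 15: 15 < 24 → go left; 15 < 21 → go left; 15 > 10 → go right. Place as right child of 10.
Insert 8: 8 < 24 → go left; 8 < 21 → go left; 8 < 10 → go left. Place as left child of 10.
Insert 32: 32 > 24 → go right; 32 < 34 → go left. Place as left child of 34.

Delete 8 (at most one child — splice it out).
After deletion, deepest node is 15 at depth 3.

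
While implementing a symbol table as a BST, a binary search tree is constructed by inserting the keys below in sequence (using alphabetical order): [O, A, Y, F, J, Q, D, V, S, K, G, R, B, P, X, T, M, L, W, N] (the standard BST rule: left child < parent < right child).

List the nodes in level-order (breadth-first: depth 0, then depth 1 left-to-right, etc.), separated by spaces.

O A Y F Q D J P V B G K S X M R T W L N

Insert O: tree is empty, so O becomes the root.
Insert A: A < O → go left. Place as left child of O.
Insert Y: Y > O → go right. Place as right child of O.
Insert F: F < O → go left; F > A → go right. Place as right child of A.
Insert J: J < O → go left; J > A → go right; J > F → go right. Place as right child of F.
Insert Q: Q > O → go right; Q < Y → go left. Place as left child of Y.
Insert D: D < O → go left; D > A → go right; D < F → go left. Place as left child of F.
Insert V: V > O → go right; V < Y → go left; V > Q → go right. Place as right child of Q.
Insert S: S > O → go right; S < Y → go left; S > Q → go right; S < V → go left. Place as left child of V.
Insert K: K < O → go left; K > A → go right; K > F → go right; K > J → go right. Place as right child of J.
Insert G: G < O → go left; G > A → go right; G > F → go right; G < J → go left. Place as left child of J.
Insert R: R > O → go right; R < Y → go left; R > Q → go right; R < V → go left; R < S → go left. Place as left child of S.
Insert B: B < O → go left; B > A → go right; B < F → go left; B < D → go left. Place as left child of D.
Insert P: P > O → go right; P < Y → go left; P < Q → go left. Place as left child of Q.
Insert X: X > O → go right; X < Y → go left; X > Q → go right; X > V → go right. Place as right child of V.
Insert T: T > O → go right; T < Y → go left; T > Q → go right; T < V → go left; T > S → go right. Place as right child of S.
Insert M: M < O → go left; M > A → go right; M > F → go right; M > J → go right; M > K → go right. Place as right child of K.
Insert L: L < O → go left; L > A → go right; L > F → go right; L > J → go right; L > K → go right; L < M → go left. Place as left child of M.
Insert W: W > O → go right; W < Y → go left; W > Q → go right; W > V → go right; W < X → go left. Place as left child of X.
Insert N: N < O → go left; N > A → go right; N > F → go right; N > J → go right; N > K → go right; N > M → go right. Place as right child of M.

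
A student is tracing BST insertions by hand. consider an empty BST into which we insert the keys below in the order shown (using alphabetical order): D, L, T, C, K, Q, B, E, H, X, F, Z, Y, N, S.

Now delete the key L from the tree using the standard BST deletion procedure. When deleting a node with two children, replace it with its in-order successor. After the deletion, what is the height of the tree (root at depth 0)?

5

D: root
L: right child of D (depth 1)
T: right child of L (depth 2)
C: left child of D (depth 1)
K: left child of L (depth 2)
Q: left child of T (depth 3)
B: left child of C (depth 2)
E: left child of K (depth 3)
H: right child of E (depth 4)
X: right child of T (depth 3)
F: left child of H (depth 5)
Z: right child of X (depth 4)
Y: left child of Z (depth 5)
N: left child of Q (depth 4)
S: right child of Q (depth 4)

Delete L (two children — replace with in-order successor).
After deletion, deepest node is F at depth 5.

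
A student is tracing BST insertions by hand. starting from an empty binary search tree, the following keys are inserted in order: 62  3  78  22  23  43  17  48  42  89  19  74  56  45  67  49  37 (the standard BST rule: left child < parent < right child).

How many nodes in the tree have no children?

6

Insert 62: tree is empty, so 62 becomes the root.
Insert 3: 3 < 62 → go left. Place as left child of 62.
Insert 78: 78 > 62 → go right. Place as right child of 62.
Insert 22: 22 < 62 → go left; 22 > 3 → go right. Place as right child of 3.
Insert 23: 23 < 62 → go left; 23 > 3 → go right; 23 > 22 → go right. Place as right child of 22.
Insert 43: 43 < 62 → go left; 43 > 3 → go right; 43 > 22 → go right; 43 > 23 → go right. Place as right child of 23.
Insert 17: 17 < 62 → go left; 17 > 3 → go right; 17 < 22 → go left. Place as left child of 22.
Insert 48: 48 < 62 → go left; 48 > 3 → go right; 48 > 22 → go right; 48 > 23 → go right; 48 > 43 → go right. Place as right child of 43.
Insert 42: 42 < 62 → go left; 42 > 3 → go right; 42 > 22 → go right; 42 > 23 → go right; 42 < 43 → go left. Place as left child of 43.
Insert 89: 89 > 62 → go right; 89 > 78 → go right. Place as right child of 78.
Insert 19: 19 < 62 → go left; 19 > 3 → go right; 19 < 22 → go left; 19 > 17 → go right. Place as right child of 17.
Insert 74: 74 > 62 → go right; 74 < 78 → go left. Place as left child of 78.
Insert 56: 56 < 62 → go left; 56 > 3 → go right; 56 > 22 → go right; 56 > 23 → go right; 56 > 43 → go right; 56 > 48 → go right. Place as right child of 48.
Insert 45: 45 < 62 → go left; 45 > 3 → go right; 45 > 22 → go right; 45 > 23 → go right; 45 > 43 → go right; 45 < 48 → go left. Place as left child of 48.
Insert 67: 67 > 62 → go right; 67 < 78 → go left; 67 < 74 → go left. Place as left child of 74.
Insert 49: 49 < 62 → go left; 49 > 3 → go right; 49 > 22 → go right; 49 > 23 → go right; 49 > 43 → go right; 49 > 48 → go right; 49 < 56 → go left. Place as left child of 56.
Insert 37: 37 < 62 → go left; 37 > 3 → go right; 37 > 22 → go right; 37 > 23 → go right; 37 < 43 → go left; 37 < 42 → go left. Place as left child of 42.

Leaves: 19, 37, 45, 49, 67, 89 — 6 in total.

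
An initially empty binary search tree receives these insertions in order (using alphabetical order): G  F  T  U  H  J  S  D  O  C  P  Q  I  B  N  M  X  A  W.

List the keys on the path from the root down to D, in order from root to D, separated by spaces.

G F D

Insert G: tree is empty, so G becomes the root.
Insert F: F < G → go left. Place as left child of G.
Insert T: T > G → go right. Place as right child of G.
Insert U: U > G → go right; U > T → go right. Place as right child of T.
Insert H: H > G → go right; H < T → go left. Place as left child of T.
Insert J: J > G → go right; J < T → go left; J > H → go right. Place as right child of H.
Insert S: S > G → go right; S < T → go left; S > H → go right; S > J → go right. Place as right child of J.
Insert D: D < G → go left; D < F → go left. Place as left child of F.
Insert O: O > G → go right; O < T → go left; O > H → go right; O > J → go right; O < S → go left. Place as left child of S.
Insert C: C < G → go left; C < F → go left; C < D → go left. Place as left child of D.
Insert P: P > G → go right; P < T → go left; P > H → go right; P > J → go right; P < S → go left; P > O → go right. Place as right child of O.
Insert Q: Q > G → go right; Q < T → go left; Q > H → go right; Q > J → go right; Q < S → go left; Q > O → go right; Q > P → go right. Place as right child of P.
Insert I: I > G → go right; I < T → go left; I > H → go right; I < J → go left. Place as left child of J.
Insert B: B < G → go left; B < F → go left; B < D → go left; B < C → go left. Place as left child of C.
Insert N: N > G → go right; N < T → go left; N > H → go right; N > J → go right; N < S → go left; N < O → go left. Place as left child of O.
Insert M: M > G → go right; M < T → go left; M > H → go right; M > J → go right; M < S → go left; M < O → go left; M < N → go left. Place as left child of N.
Insert X: X > G → go right; X > T → go right; X > U → go right. Place as right child of U.
Insert A: A < G → go left; A < F → go left; A < D → go left; A < C → go left; A < B → go left. Place as left child of B.
Insert W: W > G → go right; W > T → go right; W > U → go right; W < X → go left. Place as left child of X.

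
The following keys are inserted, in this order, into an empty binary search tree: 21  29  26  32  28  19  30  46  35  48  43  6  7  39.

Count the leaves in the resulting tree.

5

Resulting structure (node: left, right):
  21: L=19, R=29
  29: L=26, R=32
  26: L=–, R=28
  32: L=30, R=46
  28: L=–, R=–
  19: L=6, R=–
  30: L=–, R=–
  46: L=35, R=48
  35: L=–, R=43
  48: L=–, R=–
  43: L=39, R=–
  6: L=–, R=7
  7: L=–, R=–
  39: L=–, R=–

Leaves: 7, 28, 30, 39, 48 — 5 in total.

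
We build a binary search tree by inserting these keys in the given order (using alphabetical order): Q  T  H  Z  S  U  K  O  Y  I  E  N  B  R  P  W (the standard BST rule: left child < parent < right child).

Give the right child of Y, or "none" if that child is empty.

Resulting structure (node: left, right):
  Q: L=H, R=T
  T: L=S, R=Z
  H: L=E, R=K
  Z: L=U, R=–
  S: L=R, R=–
  U: L=–, R=Y
  K: L=I, R=O
  O: L=N, R=P
  Y: L=W, R=–
  I: L=–, R=–
  E: L=B, R=–
  N: L=–, R=–
  B: L=–, R=–
  R: L=–, R=–
  P: L=–, R=–
  W: L=–, R=–

none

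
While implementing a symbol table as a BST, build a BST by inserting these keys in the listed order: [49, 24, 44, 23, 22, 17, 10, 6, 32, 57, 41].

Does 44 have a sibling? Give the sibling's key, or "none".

Resulting structure (node: left, right):
  49: L=24, R=57
  24: L=23, R=44
  44: L=32, R=–
  23: L=22, R=–
  22: L=17, R=–
  17: L=10, R=–
  10: L=6, R=–
  6: L=–, R=–
  32: L=–, R=41
  57: L=–, R=–
  41: L=–, R=–

44's parent is 24; the other child of 24 is 23.

23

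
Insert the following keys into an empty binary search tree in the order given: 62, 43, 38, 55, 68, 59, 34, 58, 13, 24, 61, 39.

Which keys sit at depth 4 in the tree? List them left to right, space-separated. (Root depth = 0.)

13 58 61

62: root
43: left child of 62 (depth 1)
38: left child of 43 (depth 2)
55: right child of 43 (depth 2)
68: right child of 62 (depth 1)
59: right child of 55 (depth 3)
34: left child of 38 (depth 3)
58: left child of 59 (depth 4)
13: left child of 34 (depth 4)
24: right child of 13 (depth 5)
61: right child of 59 (depth 4)
39: right child of 38 (depth 3)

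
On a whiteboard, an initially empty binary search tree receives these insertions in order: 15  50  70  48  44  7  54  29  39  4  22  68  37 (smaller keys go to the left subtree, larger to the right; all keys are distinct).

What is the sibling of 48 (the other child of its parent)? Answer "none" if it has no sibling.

70

15: root
50: right child of 15 (depth 1)
70: right child of 50 (depth 2)
48: left child of 50 (depth 2)
44: left child of 48 (depth 3)
7: left child of 15 (depth 1)
54: left child of 70 (depth 3)
29: left child of 44 (depth 4)
39: right child of 29 (depth 5)
4: left child of 7 (depth 2)
22: left child of 29 (depth 5)
68: right child of 54 (depth 4)
37: left child of 39 (depth 6)

48's parent is 50; the other child of 50 is 70.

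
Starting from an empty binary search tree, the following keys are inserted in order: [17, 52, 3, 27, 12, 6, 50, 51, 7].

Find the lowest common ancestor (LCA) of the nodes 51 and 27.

Insert 17: tree is empty, so 17 becomes the root.
Insert 52: 52 > 17 → go right. Place as right child of 17.
Insert 3: 3 < 17 → go left. Place as left child of 17.
Insert 27: 27 > 17 → go right; 27 < 52 → go left. Place as left child of 52.
Insert 12: 12 < 17 → go left; 12 > 3 → go right. Place as right child of 3.
Insert 6: 6 < 17 → go left; 6 > 3 → go right; 6 < 12 → go left. Place as left child of 12.
Insert 50: 50 > 17 → go right; 50 < 52 → go left; 50 > 27 → go right. Place as right child of 27.
Insert 51: 51 > 17 → go right; 51 < 52 → go left; 51 > 27 → go right; 51 > 50 → go right. Place as right child of 50.
Insert 7: 7 < 17 → go left; 7 > 3 → go right; 7 < 12 → go left; 7 > 6 → go right. Place as right child of 6.

Path to 51: 17 → 52 → 27 → 50 → 51
Path to 27: 17 → 52 → 27
27 lies on both paths and is an ancestor of the other node.

27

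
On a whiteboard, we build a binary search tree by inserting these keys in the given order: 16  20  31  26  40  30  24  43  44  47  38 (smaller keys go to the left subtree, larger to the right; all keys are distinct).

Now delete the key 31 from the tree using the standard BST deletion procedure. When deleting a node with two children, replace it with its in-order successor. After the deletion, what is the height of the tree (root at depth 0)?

6

16: root
20: right child of 16 (depth 1)
31: right child of 20 (depth 2)
26: left child of 31 (depth 3)
40: right child of 31 (depth 3)
30: right child of 26 (depth 4)
24: left child of 26 (depth 4)
43: right child of 40 (depth 4)
44: right child of 43 (depth 5)
47: right child of 44 (depth 6)
38: left child of 40 (depth 4)

Delete 31 (two children — replace with in-order successor).
After deletion, deepest node is 47 at depth 6.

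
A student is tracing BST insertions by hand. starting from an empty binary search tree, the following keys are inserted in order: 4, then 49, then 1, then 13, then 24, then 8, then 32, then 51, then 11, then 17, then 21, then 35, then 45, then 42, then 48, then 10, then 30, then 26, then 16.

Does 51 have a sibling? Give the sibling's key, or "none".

13

Resulting structure (node: left, right):
  4: L=1, R=49
  49: L=13, R=51
  1: L=–, R=–
  13: L=8, R=24
  24: L=17, R=32
  8: L=–, R=11
  32: L=30, R=35
  51: L=–, R=–
  11: L=10, R=–
  17: L=16, R=21
  21: L=–, R=–
  35: L=–, R=45
  45: L=42, R=48
  42: L=–, R=–
  48: L=–, R=–
  10: L=–, R=–
  30: L=26, R=–
  26: L=–, R=–
  16: L=–, R=–

51's parent is 49; the other child of 49 is 13.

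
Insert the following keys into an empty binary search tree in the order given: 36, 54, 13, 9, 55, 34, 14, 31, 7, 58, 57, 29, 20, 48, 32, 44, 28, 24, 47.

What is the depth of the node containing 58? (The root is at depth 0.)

3

36: root
54: right child of 36 (depth 1)
13: left child of 36 (depth 1)
9: left child of 13 (depth 2)
55: right child of 54 (depth 2)
34: right child of 13 (depth 2)
14: left child of 34 (depth 3)
31: right child of 14 (depth 4)
7: left child of 9 (depth 3)
58: right child of 55 (depth 3)
57: left child of 58 (depth 4)
29: left child of 31 (depth 5)
20: left child of 29 (depth 6)
48: left child of 54 (depth 2)
32: right child of 31 (depth 5)
44: left child of 48 (depth 3)
28: right child of 20 (depth 7)
24: left child of 28 (depth 8)
47: right child of 44 (depth 4)

Path to 58: 36 → 54 → 55 → 58, which is 3 edges.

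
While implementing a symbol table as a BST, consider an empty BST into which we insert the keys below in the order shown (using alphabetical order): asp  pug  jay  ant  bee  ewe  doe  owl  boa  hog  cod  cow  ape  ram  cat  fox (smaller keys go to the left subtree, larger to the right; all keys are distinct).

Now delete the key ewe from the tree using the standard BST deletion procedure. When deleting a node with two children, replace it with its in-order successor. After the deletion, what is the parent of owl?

jay

Insert asp: tree is empty, so asp becomes the root.
Insert pug: pug > asp → go right. Place as right child of asp.
Insert jay: jay > asp → go right; jay < pug → go left. Place as left child of pug.
Insert ant: ant < asp → go left. Place as left child of asp.
Insert bee: bee > asp → go right; bee < pug → go left; bee < jay → go left. Place as left child of jay.
Insert ewe: ewe > asp → go right; ewe < pug → go left; ewe < jay → go left; ewe > bee → go right. Place as right child of bee.
Insert doe: doe > asp → go right; doe < pug → go left; doe < jay → go left; doe > bee → go right; doe < ewe → go left. Place as left child of ewe.
Insert owl: owl > asp → go right; owl < pug → go left; owl > jay → go right. Place as right child of jay.
Insert boa: boa > asp → go right; boa < pug → go left; boa < jay → go left; boa > bee → go right; boa < ewe → go left; boa < doe → go left. Place as left child of doe.
Insert hog: hog > asp → go right; hog < pug → go left; hog < jay → go left; hog > bee → go right; hog > ewe → go right. Place as right child of ewe.
Insert cod: cod > asp → go right; cod < pug → go left; cod < jay → go left; cod > bee → go right; cod < ewe → go left; cod < doe → go left; cod > boa → go right. Place as right child of boa.
Insert cow: cow > asp → go right; cow < pug → go left; cow < jay → go left; cow > bee → go right; cow < ewe → go left; cow < doe → go left; cow > boa → go right; cow > cod → go right. Place as right child of cod.
Insert ape: ape < asp → go left; ape > ant → go right. Place as right child of ant.
Insert ram: ram > asp → go right; ram > pug → go right. Place as right child of pug.
Insert cat: cat > asp → go right; cat < pug → go left; cat < jay → go left; cat > bee → go right; cat < ewe → go left; cat < doe → go left; cat > boa → go right; cat < cod → go left. Place as left child of cod.
Insert fox: fox > asp → go right; fox < pug → go left; fox < jay → go left; fox > bee → go right; fox > ewe → go right; fox < hog → go left. Place as left child of hog.

Delete ewe (two children — replace with in-order successor).
After deletion, owl's parent is jay.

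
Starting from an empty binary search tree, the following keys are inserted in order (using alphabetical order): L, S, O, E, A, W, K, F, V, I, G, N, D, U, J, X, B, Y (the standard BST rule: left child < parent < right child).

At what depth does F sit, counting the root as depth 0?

L: root
S: right child of L (depth 1)
O: left child of S (depth 2)
E: left child of L (depth 1)
A: left child of E (depth 2)
W: right child of S (depth 2)
K: right child of E (depth 2)
F: left child of K (depth 3)
V: left child of W (depth 3)
I: right child of F (depth 4)
G: left child of I (depth 5)
N: left child of O (depth 3)
D: right child of A (depth 3)
U: left child of V (depth 4)
J: right child of I (depth 5)
X: right child of W (depth 3)
B: left child of D (depth 4)
Y: right child of X (depth 4)

Path to F: L → E → K → F, which is 3 edges.

3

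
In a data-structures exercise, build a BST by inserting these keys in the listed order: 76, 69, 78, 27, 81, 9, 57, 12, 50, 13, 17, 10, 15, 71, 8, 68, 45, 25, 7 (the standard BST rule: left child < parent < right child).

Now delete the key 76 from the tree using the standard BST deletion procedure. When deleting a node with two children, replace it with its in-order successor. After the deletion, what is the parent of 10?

76: root
69: left child of 76 (depth 1)
78: right child of 76 (depth 1)
27: left child of 69 (depth 2)
81: right child of 78 (depth 2)
9: left child of 27 (depth 3)
57: right child of 27 (depth 3)
12: right child of 9 (depth 4)
50: left child of 57 (depth 4)
13: right child of 12 (depth 5)
17: right child of 13 (depth 6)
10: left child of 12 (depth 5)
15: left child of 17 (depth 7)
71: right child of 69 (depth 2)
8: left child of 9 (depth 4)
68: right child of 57 (depth 4)
45: left child of 50 (depth 5)
25: right child of 17 (depth 7)
7: left child of 8 (depth 5)

Delete 76 (two children — replace with in-order successor).
After deletion, 10's parent is 12.

12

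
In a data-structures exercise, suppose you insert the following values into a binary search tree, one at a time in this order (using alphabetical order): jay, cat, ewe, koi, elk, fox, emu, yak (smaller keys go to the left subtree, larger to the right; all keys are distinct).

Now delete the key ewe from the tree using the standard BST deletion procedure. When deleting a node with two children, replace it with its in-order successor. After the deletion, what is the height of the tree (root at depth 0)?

4

Insert jay: tree is empty, so jay becomes the root.
Insert cat: cat < jay → go left. Place as left child of jay.
Insert ewe: ewe < jay → go left; ewe > cat → go right. Place as right child of cat.
Insert koi: koi > jay → go right. Place as right child of jay.
Insert elk: elk < jay → go left; elk > cat → go right; elk < ewe → go left. Place as left child of ewe.
Insert fox: fox < jay → go left; fox > cat → go right; fox > ewe → go right. Place as right child of ewe.
Insert emu: emu < jay → go left; emu > cat → go right; emu < ewe → go left; emu > elk → go right. Place as right child of elk.
Insert yak: yak > jay → go right; yak > koi → go right. Place as right child of koi.

Delete ewe (two children — replace with in-order successor).
After deletion, deepest node is emu at depth 4.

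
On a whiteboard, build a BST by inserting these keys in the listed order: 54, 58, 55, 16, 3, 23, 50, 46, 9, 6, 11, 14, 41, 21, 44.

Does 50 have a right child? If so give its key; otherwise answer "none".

54: root
58: right child of 54 (depth 1)
55: left child of 58 (depth 2)
16: left child of 54 (depth 1)
3: left child of 16 (depth 2)
23: right child of 16 (depth 2)
50: right child of 23 (depth 3)
46: left child of 50 (depth 4)
9: right child of 3 (depth 3)
6: left child of 9 (depth 4)
11: right child of 9 (depth 4)
14: right child of 11 (depth 5)
41: left child of 46 (depth 5)
21: left child of 23 (depth 3)
44: right child of 41 (depth 6)

none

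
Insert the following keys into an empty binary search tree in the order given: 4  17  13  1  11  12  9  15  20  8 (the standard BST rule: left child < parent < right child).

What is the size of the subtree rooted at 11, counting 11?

4: root
17: right child of 4 (depth 1)
13: left child of 17 (depth 2)
1: left child of 4 (depth 1)
11: left child of 13 (depth 3)
12: right child of 11 (depth 4)
9: left child of 11 (depth 4)
15: right child of 13 (depth 3)
20: right child of 17 (depth 2)
8: left child of 9 (depth 5)

Subtree rooted at 11 contains: 11, 9, 8, 12 — 4 nodes.

4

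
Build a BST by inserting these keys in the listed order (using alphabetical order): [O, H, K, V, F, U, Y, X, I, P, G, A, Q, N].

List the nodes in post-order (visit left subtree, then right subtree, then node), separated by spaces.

O: root
H: left child of O (depth 1)
K: right child of H (depth 2)
V: right child of O (depth 1)
F: left child of H (depth 2)
U: left child of V (depth 2)
Y: right child of V (depth 2)
X: left child of Y (depth 3)
I: left child of K (depth 3)
P: left child of U (depth 3)
G: right child of F (depth 3)
A: left child of F (depth 3)
Q: right child of P (depth 4)
N: right child of K (depth 3)

A G F I N K H Q P U X Y V O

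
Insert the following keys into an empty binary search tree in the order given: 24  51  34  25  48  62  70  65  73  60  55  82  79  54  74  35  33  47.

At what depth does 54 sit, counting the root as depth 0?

Resulting structure (node: left, right):
  24: L=–, R=51
  51: L=34, R=62
  34: L=25, R=48
  25: L=–, R=33
  48: L=35, R=–
  62: L=60, R=70
  70: L=65, R=73
  65: L=–, R=–
  73: L=–, R=82
  60: L=55, R=–
  55: L=54, R=–
  82: L=79, R=–
  79: L=74, R=–
  54: L=–, R=–
  74: L=–, R=–
  35: L=–, R=47
  33: L=–, R=–
  47: L=–, R=–

Path to 54: 24 → 51 → 62 → 60 → 55 → 54, which is 5 edges.

5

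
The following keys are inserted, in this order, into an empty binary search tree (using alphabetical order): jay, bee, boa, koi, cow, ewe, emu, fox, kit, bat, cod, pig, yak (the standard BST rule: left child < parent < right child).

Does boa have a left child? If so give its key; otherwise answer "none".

Insert jay: tree is empty, so jay becomes the root.
Insert bee: bee < jay → go left. Place as left child of jay.
Insert boa: boa < jay → go left; boa > bee → go right. Place as right child of bee.
Insert koi: koi > jay → go right. Place as right child of jay.
Insert cow: cow < jay → go left; cow > bee → go right; cow > boa → go right. Place as right child of boa.
Insert ewe: ewe < jay → go left; ewe > bee → go right; ewe > boa → go right; ewe > cow → go right. Place as right child of cow.
Insert emu: emu < jay → go left; emu > bee → go right; emu > boa → go right; emu > cow → go right; emu < ewe → go left. Place as left child of ewe.
Insert fox: fox < jay → go left; fox > bee → go right; fox > boa → go right; fox > cow → go right; fox > ewe → go right. Place as right child of ewe.
Insert kit: kit > jay → go right; kit < koi → go left. Place as left child of koi.
Insert bat: bat < jay → go left; bat < bee → go left. Place as left child of bee.
Insert cod: cod < jay → go left; cod > bee → go right; cod > boa → go right; cod < cow → go left. Place as left child of cow.
Insert pig: pig > jay → go right; pig > koi → go right. Place as right child of koi.
Insert yak: yak > jay → go right; yak > koi → go right; yak > pig → go right. Place as right child of pig.

none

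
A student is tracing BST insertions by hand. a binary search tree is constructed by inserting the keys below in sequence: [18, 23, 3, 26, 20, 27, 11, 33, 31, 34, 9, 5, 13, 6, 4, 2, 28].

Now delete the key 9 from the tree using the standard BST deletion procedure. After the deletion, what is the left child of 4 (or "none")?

Resulting structure (node: left, right):
  18: L=3, R=23
  23: L=20, R=26
  3: L=2, R=11
  26: L=–, R=27
  20: L=–, R=–
  27: L=–, R=33
  11: L=9, R=13
  33: L=31, R=34
  31: L=28, R=–
  34: L=–, R=–
  9: L=5, R=–
  5: L=4, R=6
  13: L=–, R=–
  6: L=–, R=–
  4: L=–, R=–
  2: L=–, R=–
  28: L=–, R=–

Delete 9 (at most one child — splice it out).
After deletion, 4's left child: none.

none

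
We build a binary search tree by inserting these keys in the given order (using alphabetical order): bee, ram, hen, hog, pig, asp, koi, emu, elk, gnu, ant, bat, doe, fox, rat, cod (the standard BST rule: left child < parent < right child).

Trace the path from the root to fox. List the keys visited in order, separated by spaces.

bee: root
ram: right child of bee (depth 1)
hen: left child of ram (depth 2)
hog: right child of hen (depth 3)
pig: right child of hog (depth 4)
asp: left child of bee (depth 1)
koi: left child of pig (depth 5)
emu: left child of hen (depth 3)
elk: left child of emu (depth 4)
gnu: right child of emu (depth 4)
ant: left child of asp (depth 2)
bat: right child of asp (depth 2)
doe: left child of elk (depth 5)
fox: left child of gnu (depth 5)
rat: right child of ram (depth 2)
cod: left child of doe (depth 6)

bee ram hen emu gnu fox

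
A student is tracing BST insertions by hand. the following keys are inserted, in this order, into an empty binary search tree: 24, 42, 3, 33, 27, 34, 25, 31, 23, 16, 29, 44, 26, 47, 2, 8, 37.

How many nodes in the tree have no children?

24: root
42: right child of 24 (depth 1)
3: left child of 24 (depth 1)
33: left child of 42 (depth 2)
27: left child of 33 (depth 3)
34: right child of 33 (depth 3)
25: left child of 27 (depth 4)
31: right child of 27 (depth 4)
23: right child of 3 (depth 2)
16: left child of 23 (depth 3)
29: left child of 31 (depth 5)
44: right child of 42 (depth 2)
26: right child of 25 (depth 5)
47: right child of 44 (depth 3)
2: left child of 3 (depth 2)
8: left child of 16 (depth 4)
37: right child of 34 (depth 4)

Leaves: 2, 8, 26, 29, 37, 47 — 6 in total.

6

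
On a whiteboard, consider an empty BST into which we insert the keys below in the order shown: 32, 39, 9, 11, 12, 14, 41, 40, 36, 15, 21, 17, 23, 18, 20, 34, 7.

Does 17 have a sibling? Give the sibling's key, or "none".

23

32: root
39: right child of 32 (depth 1)
9: left child of 32 (depth 1)
11: right child of 9 (depth 2)
12: right child of 11 (depth 3)
14: right child of 12 (depth 4)
41: right child of 39 (depth 2)
40: left child of 41 (depth 3)
36: left child of 39 (depth 2)
15: right child of 14 (depth 5)
21: right child of 15 (depth 6)
17: left child of 21 (depth 7)
23: right child of 21 (depth 7)
18: right child of 17 (depth 8)
20: right child of 18 (depth 9)
34: left child of 36 (depth 3)
7: left child of 9 (depth 2)

17's parent is 21; the other child of 21 is 23.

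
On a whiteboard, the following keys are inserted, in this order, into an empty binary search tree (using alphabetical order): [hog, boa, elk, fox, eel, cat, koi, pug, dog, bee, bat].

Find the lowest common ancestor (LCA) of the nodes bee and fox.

boa

Insert hog: tree is empty, so hog becomes the root.
Insert boa: boa < hog → go left. Place as left child of hog.
Insert elk: elk < hog → go left; elk > boa → go right. Place as right child of boa.
Insert fox: fox < hog → go left; fox > boa → go right; fox > elk → go right. Place as right child of elk.
Insert eel: eel < hog → go left; eel > boa → go right; eel < elk → go left. Place as left child of elk.
Insert cat: cat < hog → go left; cat > boa → go right; cat < elk → go left; cat < eel → go left. Place as left child of eel.
Insert koi: koi > hog → go right. Place as right child of hog.
Insert pug: pug > hog → go right; pug > koi → go right. Place as right child of koi.
Insert dog: dog < hog → go left; dog > boa → go right; dog < elk → go left; dog < eel → go left; dog > cat → go right. Place as right child of cat.
Insert bee: bee < hog → go left; bee < boa → go left. Place as left child of boa.
Insert bat: bat < hog → go left; bat < boa → go left; bat < bee → go left. Place as left child of bee.

Path to bee: hog → boa → bee
Path to fox: hog → boa → elk → fox
The paths share a prefix ending at boa, then split left and right.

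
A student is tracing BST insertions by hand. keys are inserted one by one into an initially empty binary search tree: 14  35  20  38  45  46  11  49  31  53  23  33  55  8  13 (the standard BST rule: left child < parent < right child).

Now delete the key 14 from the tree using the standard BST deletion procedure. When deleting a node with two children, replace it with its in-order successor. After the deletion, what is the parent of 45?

38

14: root
35: right child of 14 (depth 1)
20: left child of 35 (depth 2)
38: right child of 35 (depth 2)
45: right child of 38 (depth 3)
46: right child of 45 (depth 4)
11: left child of 14 (depth 1)
49: right child of 46 (depth 5)
31: right child of 20 (depth 3)
53: right child of 49 (depth 6)
23: left child of 31 (depth 4)
33: right child of 31 (depth 4)
55: right child of 53 (depth 7)
8: left child of 11 (depth 2)
13: right child of 11 (depth 2)

Delete 14 (two children — replace with in-order successor).
After deletion, 45's parent is 38.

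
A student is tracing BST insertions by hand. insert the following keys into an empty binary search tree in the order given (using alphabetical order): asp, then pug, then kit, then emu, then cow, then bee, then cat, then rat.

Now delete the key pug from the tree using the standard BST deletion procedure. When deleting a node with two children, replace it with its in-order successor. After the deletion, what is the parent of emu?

asp: root
pug: right child of asp (depth 1)
kit: left child of pug (depth 2)
emu: left child of kit (depth 3)
cow: left child of emu (depth 4)
bee: left child of cow (depth 5)
cat: right child of bee (depth 6)
rat: right child of pug (depth 2)

Delete pug (two children — replace with in-order successor).
After deletion, emu's parent is kit.

kit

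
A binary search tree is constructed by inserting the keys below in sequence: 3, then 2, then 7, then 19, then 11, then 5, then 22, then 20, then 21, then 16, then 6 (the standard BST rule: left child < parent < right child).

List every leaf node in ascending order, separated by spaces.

Resulting structure (node: left, right):
  3: L=2, R=7
  2: L=–, R=–
  7: L=5, R=19
  19: L=11, R=22
  11: L=–, R=16
  5: L=–, R=6
  22: L=20, R=–
  20: L=–, R=21
  21: L=–, R=–
  16: L=–, R=–
  6: L=–, R=–

2 6 16 21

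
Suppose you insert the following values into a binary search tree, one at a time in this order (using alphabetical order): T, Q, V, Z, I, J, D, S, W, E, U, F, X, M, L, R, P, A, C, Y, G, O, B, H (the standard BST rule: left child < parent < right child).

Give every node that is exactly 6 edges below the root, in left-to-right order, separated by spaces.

T: root
Q: left child of T (depth 1)
V: right child of T (depth 1)
Z: right child of V (depth 2)
I: left child of Q (depth 2)
J: right child of I (depth 3)
D: left child of I (depth 3)
S: right child of Q (depth 2)
W: left child of Z (depth 3)
E: right child of D (depth 4)
U: left child of V (depth 2)
F: right child of E (depth 5)
X: right child of W (depth 4)
M: right child of J (depth 4)
L: left child of M (depth 5)
R: left child of S (depth 3)
P: right child of M (depth 5)
A: left child of D (depth 4)
C: right child of A (depth 5)
Y: right child of X (depth 5)
G: right child of F (depth 6)
O: left child of P (depth 6)
B: left child of C (depth 6)
H: right child of G (depth 7)

B G O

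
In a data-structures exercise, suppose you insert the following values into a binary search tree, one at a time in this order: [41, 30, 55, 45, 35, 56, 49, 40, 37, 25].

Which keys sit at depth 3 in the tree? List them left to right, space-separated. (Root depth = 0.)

40 49

41: root
30: left child of 41 (depth 1)
55: right child of 41 (depth 1)
45: left child of 55 (depth 2)
35: right child of 30 (depth 2)
56: right child of 55 (depth 2)
49: right child of 45 (depth 3)
40: right child of 35 (depth 3)
37: left child of 40 (depth 4)
25: left child of 30 (depth 2)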